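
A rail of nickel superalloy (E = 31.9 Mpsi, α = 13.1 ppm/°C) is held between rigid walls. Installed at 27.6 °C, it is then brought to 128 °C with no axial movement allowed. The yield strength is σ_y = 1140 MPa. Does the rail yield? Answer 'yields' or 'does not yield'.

E = 31.9 Mpsi = 219.9 GPa.
ΔT = 100.4 K. Constrained thermal stress σ = E·α·ΔT = 219.9×10³ MPa × 13.1×10⁻⁶ × 100.4 = 289 MPa (compressive).
Compare to σ_y = 1140 MPa: σ < σ_y, so it does not yield.

does not yield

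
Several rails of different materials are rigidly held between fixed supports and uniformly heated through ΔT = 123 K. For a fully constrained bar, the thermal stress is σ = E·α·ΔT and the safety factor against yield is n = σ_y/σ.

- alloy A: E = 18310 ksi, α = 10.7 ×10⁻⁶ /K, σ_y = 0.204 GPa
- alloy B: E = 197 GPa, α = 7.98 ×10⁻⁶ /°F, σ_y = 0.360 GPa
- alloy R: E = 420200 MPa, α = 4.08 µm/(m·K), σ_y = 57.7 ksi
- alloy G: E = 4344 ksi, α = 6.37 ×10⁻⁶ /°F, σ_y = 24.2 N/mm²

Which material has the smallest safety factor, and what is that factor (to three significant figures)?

Per material, after unit conversion:
  alloy A: E = 126.2, α = 10.7, σ_y = 204.0 → σ = 166 MPa, n = 1.23
  alloy B: E = 197.0, α = 14.4, σ_y = 360.0 → σ = 348 MPa, n = 1.03
  alloy R: E = 420.2, α = 4.08, σ_y = 397.8 → σ = 211 MPa, n = 1.89
  alloy G: E = 29.95, α = 11.5, σ_y = 24.20 → σ = 42.2 MPa, n = 0.573
Smallest n: alloy G with n = 0.573.

alloy G, n = 0.573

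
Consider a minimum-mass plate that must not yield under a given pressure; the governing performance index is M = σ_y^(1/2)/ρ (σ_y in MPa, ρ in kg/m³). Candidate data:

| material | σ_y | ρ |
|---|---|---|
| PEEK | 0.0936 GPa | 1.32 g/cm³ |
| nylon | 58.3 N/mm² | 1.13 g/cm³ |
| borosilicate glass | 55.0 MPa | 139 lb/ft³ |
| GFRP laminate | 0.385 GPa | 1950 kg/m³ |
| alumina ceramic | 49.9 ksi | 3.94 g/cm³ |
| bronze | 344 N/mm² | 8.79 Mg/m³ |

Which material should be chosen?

GFRP laminate

In SI units:
  PEEK: σ_y = 93.60 MPa, ρ = 1320 kg/m³
  nylon: σ_y = 58.30 MPa, ρ = 1130 kg/m³
  borosilicate glass: σ_y = 55.00 MPa, ρ = 2227 kg/m³
  GFRP laminate: σ_y = 385.0 MPa, ρ = 1950 kg/m³
  alumina ceramic: σ_y = 344.0 MPa, ρ = 3940 kg/m³
  bronze: σ_y = 344.0 MPa, ρ = 8790 kg/m³
  GFRP laminate: M = 10.1×10⁻³
  PEEK: M = 7.33×10⁻³
  nylon: M = 6.76×10⁻³
  alumina ceramic: M = 4.71×10⁻³
  borosilicate glass: M = 3.33×10⁻³
  bronze: M = 2.11×10⁻³
GFRP laminate ranks first.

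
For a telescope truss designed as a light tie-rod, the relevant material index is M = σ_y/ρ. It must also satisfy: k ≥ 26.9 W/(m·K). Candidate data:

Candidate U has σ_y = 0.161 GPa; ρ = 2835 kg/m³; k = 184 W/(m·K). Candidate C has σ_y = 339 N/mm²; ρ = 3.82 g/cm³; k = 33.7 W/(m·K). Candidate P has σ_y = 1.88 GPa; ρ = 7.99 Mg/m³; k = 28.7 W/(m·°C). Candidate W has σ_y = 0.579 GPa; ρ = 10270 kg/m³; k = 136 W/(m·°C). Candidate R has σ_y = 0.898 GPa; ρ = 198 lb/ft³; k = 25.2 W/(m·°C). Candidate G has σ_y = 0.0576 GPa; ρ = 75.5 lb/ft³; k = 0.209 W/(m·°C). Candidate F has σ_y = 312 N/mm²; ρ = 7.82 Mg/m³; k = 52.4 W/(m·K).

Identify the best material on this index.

Screen on constraints: k ≥ 26.9 W/(m·K). Survivors: candidate U, candidate C, candidate P, candidate W, candidate F.
Convert each candidate to consistent units, then evaluate M:
  candidate U: σ_y = 161.0 MPa, ρ = 2835 kg/m³
  candidate C: σ_y = 339.0 MPa, ρ = 3820 kg/m³
  candidate P: σ_y = 1880 MPa, ρ = 7990 kg/m³
  candidate W: σ_y = 579.0 MPa, ρ = 10270 kg/m³
  candidate F: σ_y = 312.0 MPa, ρ = 7820 kg/m³
  candidate P: M = 235 kN·m/kg
  candidate C: M = 88.7 kN·m/kg
  candidate U: M = 56.8 kN·m/kg
  candidate W: M = 56.4 kN·m/kg
  candidate F: M = 39.9 kN·m/kg
The maximum is for candidate P.

candidate P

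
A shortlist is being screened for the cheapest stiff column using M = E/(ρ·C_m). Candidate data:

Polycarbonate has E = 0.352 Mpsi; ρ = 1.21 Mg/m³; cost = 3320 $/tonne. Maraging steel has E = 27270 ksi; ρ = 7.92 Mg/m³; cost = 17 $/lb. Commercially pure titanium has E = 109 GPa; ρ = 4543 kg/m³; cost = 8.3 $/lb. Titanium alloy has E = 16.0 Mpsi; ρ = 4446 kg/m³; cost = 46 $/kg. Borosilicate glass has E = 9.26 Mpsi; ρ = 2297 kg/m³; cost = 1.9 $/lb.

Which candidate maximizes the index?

borosilicate glass

After converting to SI:
  polycarbonate: E = 2.427 GPa, ρ = 1210 kg/m³, cost = 3.320 $/kg
  maraging steel: E = 188.0 GPa, ρ = 7920 kg/m³, cost = 37.48 $/kg
  commercially pure titanium: E = 109.0 GPa, ρ = 4543 kg/m³, cost = 18.30 $/kg
  titanium alloy: E = 110.3 GPa, ρ = 4446 kg/m³, cost = 46.00 $/kg
  borosilicate glass: E = 63.85 GPa, ρ = 2297 kg/m³, cost = 4.189 $/kg
  borosilicate glass: M = 6.64 MN·m per $
  commercially pure titanium: M = 1.31 MN·m per $
  maraging steel: M = 0.633 MN·m per $
  polycarbonate: M = 0.604 MN·m per $
  titanium alloy: M = 0.539 MN·m per $
The maximum is for borosilicate glass.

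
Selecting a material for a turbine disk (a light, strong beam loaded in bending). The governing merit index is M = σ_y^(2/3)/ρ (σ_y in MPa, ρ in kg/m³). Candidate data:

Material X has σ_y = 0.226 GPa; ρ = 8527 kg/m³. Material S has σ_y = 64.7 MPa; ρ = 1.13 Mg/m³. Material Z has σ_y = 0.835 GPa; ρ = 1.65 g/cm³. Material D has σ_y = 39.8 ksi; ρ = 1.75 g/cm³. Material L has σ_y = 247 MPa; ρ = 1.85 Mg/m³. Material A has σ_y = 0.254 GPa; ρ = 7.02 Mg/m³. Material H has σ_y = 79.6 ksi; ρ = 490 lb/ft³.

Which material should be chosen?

In SI units:
  material X: σ_y = 226.0 MPa, ρ = 8527 kg/m³
  material S: σ_y = 64.70 MPa, ρ = 1130 kg/m³
  material Z: σ_y = 835.0 MPa, ρ = 1650 kg/m³
  material D: σ_y = 274.4 MPa, ρ = 1750 kg/m³
  material L: σ_y = 247.0 MPa, ρ = 1850 kg/m³
  material A: σ_y = 254.0 MPa, ρ = 7020 kg/m³
  material H: σ_y = 548.8 MPa, ρ = 7849 kg/m³
  material Z: M = 53.7×10⁻³
  material D: M = 24.1×10⁻³
  material L: M = 21.3×10⁻³
  material S: M = 14.3×10⁻³
  material H: M = 8.54×10⁻³
  material A: M = 5.71×10⁻³
  material X: M = 4.35×10⁻³
Material Z has the largest M.

material Z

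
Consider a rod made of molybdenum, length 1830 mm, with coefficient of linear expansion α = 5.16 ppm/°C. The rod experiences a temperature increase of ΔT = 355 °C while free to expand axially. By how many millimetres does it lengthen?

3.35 mm

ΔL = α·L₀·ΔT = 5.16×10⁻⁶ × 1830 mm × 355.0 K = 3.35 mm.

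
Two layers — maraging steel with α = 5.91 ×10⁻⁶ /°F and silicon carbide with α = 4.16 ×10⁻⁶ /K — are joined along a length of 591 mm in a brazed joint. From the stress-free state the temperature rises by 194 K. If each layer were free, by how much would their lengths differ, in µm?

maraging steel: α = 5.91×10⁻⁶/°F × 9/5 = 10.6×10⁻⁶/K.
Δα = |10.6 − 4.16|×10⁻⁶/K = 6.48×10⁻⁶/K.
ΔL_mismatch = Δα·L·ΔT = 6.48×10⁻⁶ × 591.0 mm × 194.0 K = 743 µm.

743 µm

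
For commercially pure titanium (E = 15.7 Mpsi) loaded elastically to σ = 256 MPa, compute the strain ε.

2.36×10⁻³

E = 15.7 Mpsi = 108.2 GPa = 108200 MPa.
ε = σ/E = 256 / 108200 = 2.36×10⁻³.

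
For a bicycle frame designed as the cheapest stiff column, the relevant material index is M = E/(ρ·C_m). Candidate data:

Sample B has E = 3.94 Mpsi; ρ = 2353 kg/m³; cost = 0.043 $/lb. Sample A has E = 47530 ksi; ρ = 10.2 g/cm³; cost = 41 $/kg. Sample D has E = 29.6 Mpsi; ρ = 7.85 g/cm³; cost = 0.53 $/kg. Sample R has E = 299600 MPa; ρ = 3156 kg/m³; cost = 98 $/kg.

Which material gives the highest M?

sample B

In SI units:
  sample B: E = 27.17 GPa, ρ = 2353 kg/m³, cost = 0.09480 $/kg
  sample A: E = 327.7 GPa, ρ = 10200 kg/m³, cost = 41.00 $/kg
  sample D: E = 204.1 GPa, ρ = 7850 kg/m³, cost = 0.5300 $/kg
  sample R: E = 299.6 GPa, ρ = 3156 kg/m³, cost = 98.00 $/kg
  sample B: M = 122 MN·m per $
  sample D: M = 49.1 MN·m per $
  sample R: M = 0.969 MN·m per $
  sample A: M = 0.784 MN·m per $
Sample B has the largest M.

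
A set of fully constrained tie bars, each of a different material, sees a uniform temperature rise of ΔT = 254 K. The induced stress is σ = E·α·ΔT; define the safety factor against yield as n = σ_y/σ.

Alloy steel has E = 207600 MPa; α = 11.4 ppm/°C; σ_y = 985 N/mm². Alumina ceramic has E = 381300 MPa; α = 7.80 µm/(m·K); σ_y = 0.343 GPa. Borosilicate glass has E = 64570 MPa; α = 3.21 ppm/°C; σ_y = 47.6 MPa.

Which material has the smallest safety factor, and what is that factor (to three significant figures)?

alumina ceramic, n = 0.454

In consistent units (E in GPa, α in ×10⁻⁶/K, σ_y in MPa):
  alloy steel: E = 207.6, α = 11.4, σ_y = 985.0 → σ = 601 MPa, n = 1.64
  alumina ceramic: E = 381.3, α = 7.80, σ_y = 343.0 → σ = 755 MPa, n = 0.454
  borosilicate glass: E = 64.57, α = 3.21, σ_y = 47.60 → σ = 52.6 MPa, n = 0.904
Alumina ceramic has the lowest safety factor, n = 0.454.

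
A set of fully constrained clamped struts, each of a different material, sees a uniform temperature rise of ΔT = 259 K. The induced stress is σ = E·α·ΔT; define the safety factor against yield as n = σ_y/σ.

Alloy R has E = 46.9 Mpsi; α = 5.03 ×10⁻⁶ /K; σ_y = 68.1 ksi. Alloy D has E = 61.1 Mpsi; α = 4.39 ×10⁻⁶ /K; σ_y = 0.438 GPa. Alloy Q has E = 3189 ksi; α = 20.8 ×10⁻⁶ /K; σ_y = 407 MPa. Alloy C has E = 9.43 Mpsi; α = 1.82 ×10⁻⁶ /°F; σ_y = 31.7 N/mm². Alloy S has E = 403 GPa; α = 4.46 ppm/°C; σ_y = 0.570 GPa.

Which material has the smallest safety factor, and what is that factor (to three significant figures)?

alloy C, n = 0.575

In consistent units (E in GPa, α in ×10⁻⁶/K, σ_y in MPa):
  alloy R: E = 323.4, α = 5.03, σ_y = 469.5 → σ = 421 MPa, n = 1.11
  alloy D: E = 421.3, α = 4.39, σ_y = 438.0 → σ = 479 MPa, n = 0.914
  alloy Q: E = 21.99, α = 20.8, σ_y = 407.0 → σ = 118 MPa, n = 3.44
  alloy C: E = 65.02, α = 3.28, σ_y = 31.70 → σ = 55.2 MPa, n = 0.575
  alloy S: E = 403.0, α = 4.46, σ_y = 570.0 → σ = 466 MPa, n = 1.22
Alloy C has the lowest safety factor, n = 0.575.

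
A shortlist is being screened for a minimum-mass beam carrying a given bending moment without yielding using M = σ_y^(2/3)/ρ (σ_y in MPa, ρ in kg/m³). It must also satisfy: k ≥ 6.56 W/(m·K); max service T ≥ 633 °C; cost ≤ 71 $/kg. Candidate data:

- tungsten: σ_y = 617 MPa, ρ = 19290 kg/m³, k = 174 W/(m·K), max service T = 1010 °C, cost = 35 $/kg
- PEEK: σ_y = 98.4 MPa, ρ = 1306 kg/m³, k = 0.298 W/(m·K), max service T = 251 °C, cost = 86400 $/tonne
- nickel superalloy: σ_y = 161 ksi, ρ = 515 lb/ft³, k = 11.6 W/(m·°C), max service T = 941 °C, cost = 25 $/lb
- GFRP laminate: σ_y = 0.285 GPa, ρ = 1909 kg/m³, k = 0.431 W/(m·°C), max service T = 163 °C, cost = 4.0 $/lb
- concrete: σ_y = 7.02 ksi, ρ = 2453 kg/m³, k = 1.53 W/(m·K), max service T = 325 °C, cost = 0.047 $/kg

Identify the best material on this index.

Screen on constraints: k ≥ 6.56 W/(m·K); max service T ≥ 633 °C; cost ≤ 71 $/kg. Survivors: tungsten, nickel superalloy.
Normalizing units and computing the index:
  tungsten: σ_y = 617.0 MPa, ρ = 19290 kg/m³
  nickel superalloy: σ_y = 1110 MPa, ρ = 8250 kg/m³
  nickel superalloy: M = 13.0×10⁻³
  tungsten: M = 3.76×10⁻³
Nickel superalloy has the largest M.

nickel superalloy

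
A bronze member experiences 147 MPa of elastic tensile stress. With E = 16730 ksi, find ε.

1.27×10⁻³

E = 16730 ksi = 115.3 GPa = 115300 MPa.
ε = σ/E = 147 / 115300 = 1.27×10⁻³.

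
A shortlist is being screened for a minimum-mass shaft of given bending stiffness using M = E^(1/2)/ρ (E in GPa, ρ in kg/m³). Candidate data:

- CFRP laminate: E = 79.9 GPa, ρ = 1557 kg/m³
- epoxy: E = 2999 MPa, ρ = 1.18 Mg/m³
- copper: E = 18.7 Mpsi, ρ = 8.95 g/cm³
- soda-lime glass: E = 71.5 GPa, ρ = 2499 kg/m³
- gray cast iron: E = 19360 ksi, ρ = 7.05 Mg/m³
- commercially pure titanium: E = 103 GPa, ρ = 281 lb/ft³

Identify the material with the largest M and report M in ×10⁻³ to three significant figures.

CFRP laminate, M = 5.74×10⁻³

Convert each candidate to consistent units, then evaluate M:
  CFRP laminate: E = 79.90 GPa, ρ = 1557 kg/m³
  epoxy: E = 2.999 GPa, ρ = 1180 kg/m³
  copper: E = 128.9 GPa, ρ = 8950 kg/m³
  soda-lime glass: E = 71.50 GPa, ρ = 2499 kg/m³
  gray cast iron: E = 133.5 GPa, ρ = 7050 kg/m³
  commercially pure titanium: E = 103.0 GPa, ρ = 4501 kg/m³
  CFRP laminate: M = 5.74×10⁻³
  soda-lime glass: M = 3.38×10⁻³
  commercially pure titanium: M = 2.25×10⁻³
  gray cast iron: M = 1.64×10⁻³
  epoxy: M = 1.47×10⁻³
  copper: M = 1.27×10⁻³
Highest index: CFRP laminate.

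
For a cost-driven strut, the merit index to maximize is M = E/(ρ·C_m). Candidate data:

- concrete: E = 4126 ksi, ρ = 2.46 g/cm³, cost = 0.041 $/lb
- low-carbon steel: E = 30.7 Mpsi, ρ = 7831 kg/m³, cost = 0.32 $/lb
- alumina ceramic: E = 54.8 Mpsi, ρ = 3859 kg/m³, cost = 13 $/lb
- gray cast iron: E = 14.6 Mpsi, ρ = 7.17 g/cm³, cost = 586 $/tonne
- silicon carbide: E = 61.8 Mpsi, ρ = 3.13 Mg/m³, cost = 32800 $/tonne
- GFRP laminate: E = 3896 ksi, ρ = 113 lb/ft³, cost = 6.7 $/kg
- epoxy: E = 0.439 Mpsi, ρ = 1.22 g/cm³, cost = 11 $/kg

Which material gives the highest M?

In SI units:
  concrete: E = 28.45 GPa, ρ = 2460 kg/m³, cost = 0.09039 $/kg
  low-carbon steel: E = 211.7 GPa, ρ = 7831 kg/m³, cost = 0.7055 $/kg
  alumina ceramic: E = 377.8 GPa, ρ = 3859 kg/m³, cost = 28.66 $/kg
  gray cast iron: E = 100.7 GPa, ρ = 7170 kg/m³, cost = 0.5860 $/kg
  silicon carbide: E = 426.1 GPa, ρ = 3130 kg/m³, cost = 32.80 $/kg
  GFRP laminate: E = 26.86 GPa, ρ = 1810 kg/m³, cost = 6.700 $/kg
  epoxy: E = 3.027 GPa, ρ = 1220 kg/m³, cost = 11.00 $/kg
  concrete: M = 128 MN·m per $
  low-carbon steel: M = 38.3 MN·m per $
  gray cast iron: M = 24.0 MN·m per $
  silicon carbide: M = 4.15 MN·m per $
  alumina ceramic: M = 3.42 MN·m per $
  GFRP laminate: M = 2.21 MN·m per $
  epoxy: M = 0.226 MN·m per $
Highest index: concrete.

concrete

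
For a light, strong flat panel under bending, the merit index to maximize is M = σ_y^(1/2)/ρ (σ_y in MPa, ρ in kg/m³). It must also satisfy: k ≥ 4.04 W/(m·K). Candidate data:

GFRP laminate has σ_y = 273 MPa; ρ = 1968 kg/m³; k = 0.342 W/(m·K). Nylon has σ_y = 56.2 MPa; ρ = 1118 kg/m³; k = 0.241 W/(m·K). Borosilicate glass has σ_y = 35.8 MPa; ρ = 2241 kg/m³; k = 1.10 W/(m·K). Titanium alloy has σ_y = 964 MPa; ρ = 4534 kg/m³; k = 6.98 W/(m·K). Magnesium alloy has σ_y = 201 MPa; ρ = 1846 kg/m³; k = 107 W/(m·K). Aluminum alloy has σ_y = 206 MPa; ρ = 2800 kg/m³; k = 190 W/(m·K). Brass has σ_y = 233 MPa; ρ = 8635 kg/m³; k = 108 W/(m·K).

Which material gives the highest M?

magnesium alloy

Screen on constraints: k ≥ 4.04 W/(m·K). Survivors: titanium alloy, magnesium alloy, aluminum alloy, brass.
Per-candidate index values:
  magnesium alloy: M = 7.68×10⁻³
  titanium alloy: M = 6.85×10⁻³
  aluminum alloy: M = 5.13×10⁻³
  brass: M = 1.77×10⁻³
The maximum is for magnesium alloy.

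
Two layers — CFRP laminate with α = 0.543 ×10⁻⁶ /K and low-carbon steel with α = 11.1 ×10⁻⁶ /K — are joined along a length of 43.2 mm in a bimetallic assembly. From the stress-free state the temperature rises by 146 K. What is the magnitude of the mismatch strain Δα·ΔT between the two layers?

1.54×10⁻³

Δα = |0.543 − 11.1|×10⁻⁶/K = 10.6×10⁻⁶/K.
Mismatch strain = Δα·ΔT = 10.6×10⁻⁶ × 146.0 = 1.54×10⁻³.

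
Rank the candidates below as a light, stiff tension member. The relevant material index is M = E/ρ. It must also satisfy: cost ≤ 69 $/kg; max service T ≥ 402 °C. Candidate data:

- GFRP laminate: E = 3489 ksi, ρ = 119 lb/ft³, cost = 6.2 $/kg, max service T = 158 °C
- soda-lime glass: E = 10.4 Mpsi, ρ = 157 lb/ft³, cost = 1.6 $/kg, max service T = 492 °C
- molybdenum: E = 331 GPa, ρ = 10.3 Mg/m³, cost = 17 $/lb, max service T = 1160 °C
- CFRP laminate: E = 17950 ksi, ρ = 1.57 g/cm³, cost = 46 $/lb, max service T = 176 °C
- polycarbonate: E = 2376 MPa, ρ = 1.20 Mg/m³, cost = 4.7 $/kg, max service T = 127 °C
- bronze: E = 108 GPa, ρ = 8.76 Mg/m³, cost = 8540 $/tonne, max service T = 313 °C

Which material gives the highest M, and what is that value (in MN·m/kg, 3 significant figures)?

molybdenum, M = 32.1 MN·m/kg

Screen on constraints: cost ≤ 69 $/kg; max service T ≥ 402 °C. Survivors: soda-lime glass, molybdenum.
Convert each candidate to consistent units, then evaluate M:
  soda-lime glass: E = 71.71 GPa, ρ = 2515 kg/m³
  molybdenum: E = 331.0 GPa, ρ = 10300 kg/m³
  molybdenum: M = 32.1 MN·m/kg
  soda-lime glass: M = 28.5 MN·m/kg
Molybdenum ranks first.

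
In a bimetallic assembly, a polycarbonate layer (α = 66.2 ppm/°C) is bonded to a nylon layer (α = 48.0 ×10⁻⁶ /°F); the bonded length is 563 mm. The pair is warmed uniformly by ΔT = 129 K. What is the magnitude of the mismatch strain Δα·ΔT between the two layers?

nylon: α = 48.0×10⁻⁶/°F × 9/5 = 86.4×10⁻⁶/K.
Δα = |66.2 − 86.4|×10⁻⁶/K = 20.2×10⁻⁶/K.
Mismatch strain = Δα·ΔT = 20.2×10⁻⁶ × 129.0 = 2.61×10⁻³.

2.61×10⁻³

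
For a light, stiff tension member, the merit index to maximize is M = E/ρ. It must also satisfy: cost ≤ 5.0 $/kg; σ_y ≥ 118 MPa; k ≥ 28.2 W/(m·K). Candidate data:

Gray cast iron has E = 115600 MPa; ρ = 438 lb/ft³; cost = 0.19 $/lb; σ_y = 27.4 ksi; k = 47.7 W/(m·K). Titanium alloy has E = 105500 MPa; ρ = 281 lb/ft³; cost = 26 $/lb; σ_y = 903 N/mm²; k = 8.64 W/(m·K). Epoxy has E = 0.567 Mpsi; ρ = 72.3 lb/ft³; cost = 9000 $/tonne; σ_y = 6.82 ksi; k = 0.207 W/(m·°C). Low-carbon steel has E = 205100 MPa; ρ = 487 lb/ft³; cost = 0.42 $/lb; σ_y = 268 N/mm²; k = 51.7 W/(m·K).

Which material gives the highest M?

low-carbon steel

Screen on constraints: cost ≤ 5.0 $/kg; σ_y ≥ 118 MPa; k ≥ 28.2 W/(m·K). Survivors: gray cast iron, low-carbon steel.
Convert each candidate to consistent units, then evaluate M:
  gray cast iron: E = 115.6 GPa, ρ = 7016 kg/m³
  low-carbon steel: E = 205.1 GPa, ρ = 7801 kg/m³
  low-carbon steel: M = 26.3 MN·m/kg
  gray cast iron: M = 16.5 MN·m/kg
The maximum is for low-carbon steel.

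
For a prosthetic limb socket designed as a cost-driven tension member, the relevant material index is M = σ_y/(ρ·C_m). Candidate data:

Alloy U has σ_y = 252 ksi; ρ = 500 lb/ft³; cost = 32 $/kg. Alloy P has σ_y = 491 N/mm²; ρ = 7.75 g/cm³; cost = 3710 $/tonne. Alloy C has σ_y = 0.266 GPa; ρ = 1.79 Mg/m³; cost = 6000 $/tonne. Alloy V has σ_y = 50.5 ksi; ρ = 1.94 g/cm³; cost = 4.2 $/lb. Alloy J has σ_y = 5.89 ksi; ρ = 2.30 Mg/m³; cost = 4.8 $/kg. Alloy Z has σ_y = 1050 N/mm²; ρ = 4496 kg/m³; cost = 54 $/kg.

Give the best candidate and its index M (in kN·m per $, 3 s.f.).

alloy C, M = 24.8 kN·m per $

Convert each candidate to consistent units, then evaluate M:
  alloy U: σ_y = 1737 MPa, ρ = 8009 kg/m³, cost = 32.00 $/kg
  alloy P: σ_y = 491.0 MPa, ρ = 7750 kg/m³, cost = 3.710 $/kg
  alloy C: σ_y = 266.0 MPa, ρ = 1790 kg/m³, cost = 6.000 $/kg
  alloy V: σ_y = 348.2 MPa, ρ = 1940 kg/m³, cost = 9.259 $/kg
  alloy J: σ_y = 40.61 MPa, ρ = 2300 kg/m³, cost = 4.800 $/kg
  alloy Z: σ_y = 1050 MPa, ρ = 4496 kg/m³, cost = 54.00 $/kg
  alloy C: M = 24.8 kN·m per $
  alloy V: M = 19.4 kN·m per $
  alloy P: M = 17.1 kN·m per $
  alloy U: M = 6.78 kN·m per $
  alloy Z: M = 4.32 kN·m per $
  alloy J: M = 3.68 kN·m per $
The maximum is for alloy C.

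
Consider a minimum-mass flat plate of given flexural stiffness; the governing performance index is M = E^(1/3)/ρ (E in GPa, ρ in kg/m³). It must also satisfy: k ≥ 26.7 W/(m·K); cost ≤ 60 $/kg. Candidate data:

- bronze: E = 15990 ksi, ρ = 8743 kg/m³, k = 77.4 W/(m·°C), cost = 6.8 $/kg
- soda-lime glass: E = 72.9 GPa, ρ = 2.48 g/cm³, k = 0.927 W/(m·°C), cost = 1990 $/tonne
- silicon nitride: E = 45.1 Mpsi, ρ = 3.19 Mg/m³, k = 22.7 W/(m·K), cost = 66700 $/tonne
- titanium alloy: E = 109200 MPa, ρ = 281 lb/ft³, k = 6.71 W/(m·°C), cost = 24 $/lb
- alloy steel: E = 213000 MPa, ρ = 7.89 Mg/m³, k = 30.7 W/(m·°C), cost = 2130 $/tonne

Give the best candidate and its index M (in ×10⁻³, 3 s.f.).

alloy steel, M = 0.757×10⁻³

Screen on constraints: k ≥ 26.7 W/(m·K); cost ≤ 60 $/kg. Survivors: bronze, alloy steel.
Putting every candidate on a common basis:
  bronze: E = 110.2 GPa, ρ = 8743 kg/m³
  alloy steel: E = 213.0 GPa, ρ = 7890 kg/m³
  alloy steel: M = 0.757×10⁻³
  bronze: M = 0.548×10⁻³
The maximum is for alloy steel.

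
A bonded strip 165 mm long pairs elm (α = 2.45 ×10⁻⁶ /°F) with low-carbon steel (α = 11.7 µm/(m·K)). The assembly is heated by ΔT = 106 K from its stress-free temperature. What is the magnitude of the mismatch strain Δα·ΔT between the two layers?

7.73×10⁻⁴

elm: α = 2.45×10⁻⁶/°F × 9/5 = 4.41×10⁻⁶/K.
Δα = |4.41 − 11.7|×10⁻⁶/K = 7.29×10⁻⁶/K.
Mismatch strain = Δα·ΔT = 7.29×10⁻⁶ × 106.0 = 7.73×10⁻⁴.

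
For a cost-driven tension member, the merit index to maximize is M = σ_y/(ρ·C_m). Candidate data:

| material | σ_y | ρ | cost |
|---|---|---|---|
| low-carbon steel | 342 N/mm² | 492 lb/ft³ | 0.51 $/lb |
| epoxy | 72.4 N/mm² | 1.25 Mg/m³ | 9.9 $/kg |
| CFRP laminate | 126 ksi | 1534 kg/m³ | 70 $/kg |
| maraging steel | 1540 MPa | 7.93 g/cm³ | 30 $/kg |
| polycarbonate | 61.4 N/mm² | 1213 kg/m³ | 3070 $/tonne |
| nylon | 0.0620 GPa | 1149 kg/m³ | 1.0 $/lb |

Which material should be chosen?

low-carbon steel

Putting every candidate on a common basis:
  low-carbon steel: σ_y = 342.0 MPa, ρ = 7881 kg/m³, cost = 1.124 $/kg
  epoxy: σ_y = 72.40 MPa, ρ = 1250 kg/m³, cost = 9.900 $/kg
  CFRP laminate: σ_y = 868.7 MPa, ρ = 1534 kg/m³, cost = 70.00 $/kg
  maraging steel: σ_y = 1540 MPa, ρ = 7930 kg/m³, cost = 30.00 $/kg
  polycarbonate: σ_y = 61.40 MPa, ρ = 1213 kg/m³, cost = 3.070 $/kg
  nylon: σ_y = 62.00 MPa, ρ = 1149 kg/m³, cost = 2.205 $/kg
  low-carbon steel: M = 38.6 kN·m per $
  nylon: M = 24.5 kN·m per $
  polycarbonate: M = 16.5 kN·m per $
  CFRP laminate: M = 8.09 kN·m per $
  maraging steel: M = 6.47 kN·m per $
  epoxy: M = 5.85 kN·m per $
Highest index: low-carbon steel.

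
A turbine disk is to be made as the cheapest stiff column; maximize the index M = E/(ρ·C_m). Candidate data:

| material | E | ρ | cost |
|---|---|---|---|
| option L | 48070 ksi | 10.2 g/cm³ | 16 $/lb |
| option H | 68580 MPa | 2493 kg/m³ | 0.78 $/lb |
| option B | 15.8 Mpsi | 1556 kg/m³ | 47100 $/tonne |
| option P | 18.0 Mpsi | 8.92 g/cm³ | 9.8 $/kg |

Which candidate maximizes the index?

option H

After converting to SI:
  option L: E = 331.4 GPa, ρ = 10200 kg/m³, cost = 35.27 $/kg
  option H: E = 68.58 GPa, ρ = 2493 kg/m³, cost = 1.720 $/kg
  option B: E = 108.9 GPa, ρ = 1556 kg/m³, cost = 47.10 $/kg
  option P: E = 124.1 GPa, ρ = 8920 kg/m³, cost = 9.800 $/kg
  option H: M = 16.0 MN·m per $
  option B: M = 1.49 MN·m per $
  option P: M = 1.42 MN·m per $
  option L: M = 0.921 MN·m per $
Option H has the largest M.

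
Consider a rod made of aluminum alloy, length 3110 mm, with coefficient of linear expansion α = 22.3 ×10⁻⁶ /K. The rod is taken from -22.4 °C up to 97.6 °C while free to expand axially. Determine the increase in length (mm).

ΔT = 97.6 − (-22.4) = 120.0 K.
ΔL = α·L₀·ΔT = 22.3×10⁻⁶ × 3110 mm × 120.0 K = 8.32 mm.

8.32 mm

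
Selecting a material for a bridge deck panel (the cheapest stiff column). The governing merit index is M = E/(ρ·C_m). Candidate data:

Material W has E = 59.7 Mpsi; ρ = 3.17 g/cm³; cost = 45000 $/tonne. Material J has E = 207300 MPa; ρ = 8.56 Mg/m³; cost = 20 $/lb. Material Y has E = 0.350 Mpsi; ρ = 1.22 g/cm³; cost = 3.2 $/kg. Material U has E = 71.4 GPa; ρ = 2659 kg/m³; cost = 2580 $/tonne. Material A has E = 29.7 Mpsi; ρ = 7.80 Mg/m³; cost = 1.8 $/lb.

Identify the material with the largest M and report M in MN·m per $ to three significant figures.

Normalizing units and computing the index:
  material W: E = 411.6 GPa, ρ = 3170 kg/m³, cost = 45.00 $/kg
  material J: E = 207.3 GPa, ρ = 8560 kg/m³, cost = 44.09 $/kg
  material Y: E = 2.413 GPa, ρ = 1220 kg/m³, cost = 3.200 $/kg
  material U: E = 71.40 GPa, ρ = 2659 kg/m³, cost = 2.580 $/kg
  material A: E = 204.8 GPa, ρ = 7800 kg/m³, cost = 3.968 $/kg
  material U: M = 10.4 MN·m per $
  material A: M = 6.62 MN·m per $
  material W: M = 2.89 MN·m per $
  material Y: M = 0.618 MN·m per $
  material J: M = 0.549 MN·m per $
Material U ranks first.

material U, M = 10.4 MN·m per $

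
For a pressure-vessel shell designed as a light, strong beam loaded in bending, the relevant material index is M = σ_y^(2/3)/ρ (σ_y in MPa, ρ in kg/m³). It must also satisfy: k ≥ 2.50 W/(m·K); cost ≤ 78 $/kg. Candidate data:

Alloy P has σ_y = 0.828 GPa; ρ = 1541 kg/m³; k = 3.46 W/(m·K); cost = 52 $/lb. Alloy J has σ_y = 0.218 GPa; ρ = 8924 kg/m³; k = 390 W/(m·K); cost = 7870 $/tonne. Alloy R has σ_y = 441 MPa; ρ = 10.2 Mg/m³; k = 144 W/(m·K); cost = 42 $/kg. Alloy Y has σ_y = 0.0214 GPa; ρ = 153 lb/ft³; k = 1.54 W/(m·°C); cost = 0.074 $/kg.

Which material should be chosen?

alloy R

Screen on constraints: k ≥ 2.50 W/(m·K); cost ≤ 78 $/kg. Survivors: alloy J, alloy R.
Normalizing units and computing the index:
  alloy J: σ_y = 218.0 MPa, ρ = 8924 kg/m³
  alloy R: σ_y = 441.0 MPa, ρ = 10200 kg/m³
  alloy R: M = 5.68×10⁻³
  alloy J: M = 4.06×10⁻³
The maximum is for alloy R.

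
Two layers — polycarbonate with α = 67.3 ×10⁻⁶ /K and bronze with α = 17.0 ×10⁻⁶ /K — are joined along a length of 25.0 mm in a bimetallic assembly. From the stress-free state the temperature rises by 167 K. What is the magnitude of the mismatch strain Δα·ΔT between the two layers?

8.40×10⁻³

Δα = |67.3 − 17.0|×10⁻⁶/K = 50.3×10⁻⁶/K.
Mismatch strain = Δα·ΔT = 50.3×10⁻⁶ × 167.0 = 8.40×10⁻³.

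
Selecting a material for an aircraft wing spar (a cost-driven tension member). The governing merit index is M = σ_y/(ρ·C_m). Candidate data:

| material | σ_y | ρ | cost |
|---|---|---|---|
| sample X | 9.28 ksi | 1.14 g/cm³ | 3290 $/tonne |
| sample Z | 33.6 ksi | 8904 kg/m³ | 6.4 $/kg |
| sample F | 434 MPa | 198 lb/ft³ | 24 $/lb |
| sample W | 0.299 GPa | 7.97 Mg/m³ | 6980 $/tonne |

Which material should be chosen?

Putting every candidate on a common basis:
  sample X: σ_y = 63.98 MPa, ρ = 1140 kg/m³, cost = 3.290 $/kg
  sample Z: σ_y = 231.7 MPa, ρ = 8904 kg/m³, cost = 6.400 $/kg
  sample F: σ_y = 434.0 MPa, ρ = 3172 kg/m³, cost = 52.91 $/kg
  sample W: σ_y = 299.0 MPa, ρ = 7970 kg/m³, cost = 6.980 $/kg
  sample X: M = 17.1 kN·m per $
  sample W: M = 5.37 kN·m per $
  sample Z: M = 4.07 kN·m per $
  sample F: M = 2.59 kN·m per $
The maximum is for sample X.

sample X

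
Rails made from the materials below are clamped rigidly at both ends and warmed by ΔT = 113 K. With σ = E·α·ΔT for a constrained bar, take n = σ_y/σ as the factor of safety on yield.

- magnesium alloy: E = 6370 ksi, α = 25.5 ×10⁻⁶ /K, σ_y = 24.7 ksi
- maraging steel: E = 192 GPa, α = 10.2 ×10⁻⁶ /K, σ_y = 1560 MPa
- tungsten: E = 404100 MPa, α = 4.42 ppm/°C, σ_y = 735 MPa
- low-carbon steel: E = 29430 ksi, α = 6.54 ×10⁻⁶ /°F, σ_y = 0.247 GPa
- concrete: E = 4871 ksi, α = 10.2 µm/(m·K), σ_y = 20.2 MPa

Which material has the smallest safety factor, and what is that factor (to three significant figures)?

In consistent units (E in GPa, α in ×10⁻⁶/K, σ_y in MPa):
  magnesium alloy: E = 43.92, α = 25.5, σ_y = 170.3 → σ = 127 MPa, n = 1.35
  maraging steel: E = 192.0, α = 10.2, σ_y = 1560 → σ = 221 MPa, n = 7.05
  tungsten: E = 404.1, α = 4.42, σ_y = 735.0 → σ = 202 MPa, n = 3.64
  low-carbon steel: E = 202.9, α = 11.8, σ_y = 247.0 → σ = 270 MPa, n = 0.915
  concrete: E = 33.58, α = 10.2, σ_y = 20.20 → σ = 38.7 MPa, n = 0.522
Concrete has the lowest safety factor, n = 0.522.

concrete, n = 0.522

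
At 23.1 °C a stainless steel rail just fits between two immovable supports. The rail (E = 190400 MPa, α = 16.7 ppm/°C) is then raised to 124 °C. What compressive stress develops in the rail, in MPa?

321 MPa

E = 190400 MPa = 190.4 GPa.
ΔT = 100.9 K. Constrained thermal stress σ = E·α·ΔT = 190.4×10³ MPa × 16.7×10⁻⁶ × 100.9 = 321 MPa (compressive).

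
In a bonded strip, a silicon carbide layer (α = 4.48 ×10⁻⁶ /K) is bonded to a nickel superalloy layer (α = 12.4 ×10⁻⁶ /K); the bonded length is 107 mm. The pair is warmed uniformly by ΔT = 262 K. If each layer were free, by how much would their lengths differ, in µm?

Δα = |4.48 − 12.4|×10⁻⁶/K = 7.92×10⁻⁶/K.
ΔL_mismatch = Δα·L·ΔT = 7.92×10⁻⁶ × 107.0 mm × 262.0 K = 222 µm.

222 µm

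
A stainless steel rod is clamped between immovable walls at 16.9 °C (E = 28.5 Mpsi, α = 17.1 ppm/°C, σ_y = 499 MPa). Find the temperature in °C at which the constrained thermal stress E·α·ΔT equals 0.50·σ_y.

E = 28.5 Mpsi = 196.5 GPa.
E·α·ΔT = 249.5 MPa ⇒ ΔT = 249.5 / (196.5×10³ × 17.1×10⁻⁶) = 74.25 K.
T = 16.9 + 74.25 = 91.15 °C.

91.2 °C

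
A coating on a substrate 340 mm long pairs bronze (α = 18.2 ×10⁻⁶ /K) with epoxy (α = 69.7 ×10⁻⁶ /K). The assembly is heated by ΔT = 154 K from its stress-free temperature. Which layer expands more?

α(bronze) = 18.2×10⁻⁶/K vs α(epoxy) = 69.7×10⁻⁶/K.
Higher α expands more for the same ΔT: epoxy.

epoxy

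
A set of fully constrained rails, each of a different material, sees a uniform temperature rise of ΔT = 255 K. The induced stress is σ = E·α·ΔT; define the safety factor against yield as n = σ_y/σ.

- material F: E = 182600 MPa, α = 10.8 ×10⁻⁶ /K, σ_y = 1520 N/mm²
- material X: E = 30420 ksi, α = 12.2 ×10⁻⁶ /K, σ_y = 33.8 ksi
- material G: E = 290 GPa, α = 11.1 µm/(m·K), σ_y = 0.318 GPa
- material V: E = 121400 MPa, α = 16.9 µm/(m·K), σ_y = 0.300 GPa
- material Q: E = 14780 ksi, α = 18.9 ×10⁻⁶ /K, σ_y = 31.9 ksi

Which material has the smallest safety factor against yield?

material X

In consistent units (E in GPa, α in ×10⁻⁶/K, σ_y in MPa):
  material F: E = 182.6, α = 10.8, σ_y = 1520 → σ = 503 MPa, n = 3.02
  material X: E = 209.7, α = 12.2, σ_y = 233.0 → σ = 652 MPa, n = 0.357
  material G: E = 290.0, α = 11.1, σ_y = 318.0 → σ = 821 MPa, n = 0.387
  material V: E = 121.4, α = 16.9, σ_y = 300.0 → σ = 523 MPa, n = 0.573
  material Q: E = 101.9, α = 18.9, σ_y = 219.9 → σ = 491 MPa, n = 0.448
The minimum is material X at n = 0.357.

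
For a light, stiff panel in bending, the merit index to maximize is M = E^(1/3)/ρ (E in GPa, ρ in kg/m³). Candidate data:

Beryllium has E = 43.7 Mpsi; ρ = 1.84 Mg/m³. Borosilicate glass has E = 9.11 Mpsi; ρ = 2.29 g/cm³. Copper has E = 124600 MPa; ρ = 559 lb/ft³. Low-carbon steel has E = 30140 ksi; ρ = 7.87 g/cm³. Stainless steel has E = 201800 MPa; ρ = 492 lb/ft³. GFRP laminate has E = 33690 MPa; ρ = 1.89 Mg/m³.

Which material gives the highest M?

beryllium

Putting every candidate on a common basis:
  beryllium: E = 301.3 GPa, ρ = 1840 kg/m³
  borosilicate glass: E = 62.81 GPa, ρ = 2290 kg/m³
  copper: E = 124.6 GPa, ρ = 8954 kg/m³
  low-carbon steel: E = 207.8 GPa, ρ = 7870 kg/m³
  stainless steel: E = 201.8 GPa, ρ = 7881 kg/m³
  GFRP laminate: E = 33.69 GPa, ρ = 1890 kg/m³
  beryllium: M = 3.64×10⁻³
  borosilicate glass: M = 1.74×10⁻³
  GFRP laminate: M = 1.71×10⁻³
  low-carbon steel: M = 0.753×10⁻³
  stainless steel: M = 0.744×10⁻³
  copper: M = 0.558×10⁻³
Beryllium has the largest M.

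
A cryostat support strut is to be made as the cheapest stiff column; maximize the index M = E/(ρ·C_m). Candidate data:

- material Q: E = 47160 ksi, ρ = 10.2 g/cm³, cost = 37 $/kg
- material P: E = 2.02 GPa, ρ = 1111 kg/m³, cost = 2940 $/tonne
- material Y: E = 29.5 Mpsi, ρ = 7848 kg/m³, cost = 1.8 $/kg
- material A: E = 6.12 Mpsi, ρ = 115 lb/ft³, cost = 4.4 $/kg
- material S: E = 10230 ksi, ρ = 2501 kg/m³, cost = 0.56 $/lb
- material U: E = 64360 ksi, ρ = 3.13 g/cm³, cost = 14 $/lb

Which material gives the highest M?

material S

After converting to SI:
  material Q: E = 325.2 GPa, ρ = 10200 kg/m³, cost = 37.00 $/kg
  material P: E = 2.020 GPa, ρ = 1111 kg/m³, cost = 2.940 $/kg
  material Y: E = 203.4 GPa, ρ = 7848 kg/m³, cost = 1.800 $/kg
  material A: E = 42.20 GPa, ρ = 1842 kg/m³, cost = 4.400 $/kg
  material S: E = 70.53 GPa, ρ = 2501 kg/m³, cost = 1.235 $/kg
  material U: E = 443.7 GPa, ρ = 3130 kg/m³, cost = 30.86 $/kg
  material S: M = 22.8 MN·m per $
  material Y: M = 14.4 MN·m per $
  material A: M = 5.21 MN·m per $
  material U: M = 4.59 MN·m per $
  material Q: M = 0.862 MN·m per $
  material P: M = 0.618 MN·m per $
The maximum is for material S.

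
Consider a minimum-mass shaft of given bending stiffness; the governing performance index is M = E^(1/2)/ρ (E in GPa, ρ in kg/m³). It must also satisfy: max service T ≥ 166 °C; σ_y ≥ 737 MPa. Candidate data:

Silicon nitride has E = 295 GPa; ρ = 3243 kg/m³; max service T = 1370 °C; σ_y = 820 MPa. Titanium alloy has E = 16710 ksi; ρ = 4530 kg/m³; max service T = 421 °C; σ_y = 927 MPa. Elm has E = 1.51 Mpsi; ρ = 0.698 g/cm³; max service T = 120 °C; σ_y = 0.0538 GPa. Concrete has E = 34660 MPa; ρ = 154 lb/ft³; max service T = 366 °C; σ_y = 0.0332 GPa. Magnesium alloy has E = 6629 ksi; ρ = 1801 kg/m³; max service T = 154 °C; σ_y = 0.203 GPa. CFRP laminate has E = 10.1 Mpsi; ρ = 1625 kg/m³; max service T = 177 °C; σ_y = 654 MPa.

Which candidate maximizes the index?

silicon nitride

Screen on constraints: max service T ≥ 166 °C; σ_y ≥ 737 MPa. Survivors: silicon nitride, titanium alloy.
Putting every candidate on a common basis:
  silicon nitride: E = 295.0 GPa, ρ = 3243 kg/m³
  titanium alloy: E = 115.2 GPa, ρ = 4530 kg/m³
  silicon nitride: M = 5.30×10⁻³
  titanium alloy: M = 2.37×10⁻³
The maximum is for silicon nitride.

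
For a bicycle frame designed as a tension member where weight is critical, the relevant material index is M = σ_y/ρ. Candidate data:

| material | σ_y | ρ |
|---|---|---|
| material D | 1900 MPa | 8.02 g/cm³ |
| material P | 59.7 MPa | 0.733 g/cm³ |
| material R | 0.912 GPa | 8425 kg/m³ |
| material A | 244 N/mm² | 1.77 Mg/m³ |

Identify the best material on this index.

material D

Putting every candidate on a common basis:
  material D: σ_y = 1900 MPa, ρ = 8020 kg/m³
  material P: σ_y = 59.70 MPa, ρ = 733.0 kg/m³
  material R: σ_y = 912.0 MPa, ρ = 8425 kg/m³
  material A: σ_y = 244.0 MPa, ρ = 1770 kg/m³
  material D: M = 237 kN·m/kg
  material A: M = 138 kN·m/kg
  material R: M = 108 kN·m/kg
  material P: M = 81.4 kN·m/kg
Highest index: material D.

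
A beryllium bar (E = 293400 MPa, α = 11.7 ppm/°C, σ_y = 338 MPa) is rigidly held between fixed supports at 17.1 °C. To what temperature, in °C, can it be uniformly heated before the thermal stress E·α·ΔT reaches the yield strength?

116 °C

E = 293400 MPa = 293.4 GPa.
E·α·ΔT = 338.0 MPa ⇒ ΔT = 338.0 / (293.4×10³ × 11.7×10⁻⁶) = 98.46 K.
T = 17.1 + 98.46 = 115.6 °C.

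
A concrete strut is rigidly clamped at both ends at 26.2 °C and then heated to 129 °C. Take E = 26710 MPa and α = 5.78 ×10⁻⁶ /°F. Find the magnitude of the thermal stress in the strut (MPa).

28.6 MPa

E = 26710 MPa = 26.71 GPa.
α = 5.78×10⁻⁶/°F × 9/5 = 10.4×10⁻⁶/K.
ΔT = 102.8 K. Constrained thermal stress σ = E·α·ΔT = 26.71×10³ MPa × 10.4×10⁻⁶ × 102.8 = 28.6 MPa (compressive).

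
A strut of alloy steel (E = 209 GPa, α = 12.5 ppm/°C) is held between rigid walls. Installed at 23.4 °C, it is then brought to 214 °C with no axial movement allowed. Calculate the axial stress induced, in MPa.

ΔT = 190.6 K. Constrained thermal stress σ = E·α·ΔT = 209.0×10³ MPa × 12.5×10⁻⁶ × 190.6 = 498 MPa (compressive).

498 MPa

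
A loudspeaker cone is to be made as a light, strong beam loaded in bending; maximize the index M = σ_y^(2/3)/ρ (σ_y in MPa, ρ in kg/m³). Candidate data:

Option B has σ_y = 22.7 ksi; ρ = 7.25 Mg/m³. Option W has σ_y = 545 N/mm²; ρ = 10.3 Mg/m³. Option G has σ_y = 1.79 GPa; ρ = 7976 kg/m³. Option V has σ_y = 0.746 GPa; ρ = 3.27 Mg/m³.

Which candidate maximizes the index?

Putting every candidate on a common basis:
  option B: σ_y = 156.5 MPa, ρ = 7250 kg/m³
  option W: σ_y = 545.0 MPa, ρ = 10300 kg/m³
  option G: σ_y = 1790 MPa, ρ = 7976 kg/m³
  option V: σ_y = 746.0 MPa, ρ = 3270 kg/m³
  option V: M = 25.2×10⁻³
  option G: M = 18.5×10⁻³
  option W: M = 6.48×10⁻³
  option B: M = 4.01×10⁻³
The maximum is for option V.

option V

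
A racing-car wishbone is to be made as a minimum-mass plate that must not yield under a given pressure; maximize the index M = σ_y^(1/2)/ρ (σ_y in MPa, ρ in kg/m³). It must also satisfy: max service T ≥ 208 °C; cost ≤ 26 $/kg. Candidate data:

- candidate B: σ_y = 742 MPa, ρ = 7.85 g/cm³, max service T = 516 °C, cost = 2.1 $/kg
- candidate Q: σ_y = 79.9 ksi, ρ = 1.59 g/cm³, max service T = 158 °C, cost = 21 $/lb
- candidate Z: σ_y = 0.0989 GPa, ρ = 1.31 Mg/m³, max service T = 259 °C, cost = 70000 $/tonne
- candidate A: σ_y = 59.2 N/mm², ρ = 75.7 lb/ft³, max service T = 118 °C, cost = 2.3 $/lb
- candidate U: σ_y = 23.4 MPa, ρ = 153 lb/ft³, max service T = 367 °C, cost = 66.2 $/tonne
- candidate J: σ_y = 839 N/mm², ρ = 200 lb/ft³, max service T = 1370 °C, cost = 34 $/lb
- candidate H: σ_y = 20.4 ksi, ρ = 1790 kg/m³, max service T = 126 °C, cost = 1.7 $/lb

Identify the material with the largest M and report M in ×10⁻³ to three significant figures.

candidate B, M = 3.47×10⁻³

Screen on constraints: max service T ≥ 208 °C; cost ≤ 26 $/kg. Survivors: candidate B, candidate U.
Putting every candidate on a common basis:
  candidate B: σ_y = 742.0 MPa, ρ = 7850 kg/m³
  candidate U: σ_y = 23.40 MPa, ρ = 2451 kg/m³
  candidate B: M = 3.47×10⁻³
  candidate U: M = 1.97×10⁻³
The maximum is for candidate B.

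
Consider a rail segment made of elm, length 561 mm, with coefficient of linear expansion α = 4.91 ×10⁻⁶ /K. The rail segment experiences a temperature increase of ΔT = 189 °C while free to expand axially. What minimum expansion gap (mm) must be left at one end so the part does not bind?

0.521 mm

ΔL = α·L₀·ΔT = 4.91×10⁻⁶ × 561 mm × 189.0 K = 0.521 mm.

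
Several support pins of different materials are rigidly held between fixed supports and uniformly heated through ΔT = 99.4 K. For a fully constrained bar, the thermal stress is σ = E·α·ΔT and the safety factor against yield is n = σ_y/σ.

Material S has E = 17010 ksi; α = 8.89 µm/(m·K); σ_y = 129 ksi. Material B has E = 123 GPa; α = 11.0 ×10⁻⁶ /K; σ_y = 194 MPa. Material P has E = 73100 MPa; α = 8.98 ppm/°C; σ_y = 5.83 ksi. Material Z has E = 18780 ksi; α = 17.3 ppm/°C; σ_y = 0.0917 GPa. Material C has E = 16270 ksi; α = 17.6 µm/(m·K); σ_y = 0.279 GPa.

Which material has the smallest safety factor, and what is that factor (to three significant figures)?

Per material, after unit conversion:
  material S: E = 117.3, α = 8.89, σ_y = 889.4 → σ = 104 MPa, n = 8.58
  material B: E = 123.0, α = 11.0, σ_y = 194.0 → σ = 134 MPa, n = 1.44
  material P: E = 73.10, α = 8.98, σ_y = 40.20 → σ = 65.2 MPa, n = 0.616
  material Z: E = 129.5, α = 17.3, σ_y = 91.70 → σ = 223 MPa, n = 0.412
  material C: E = 112.2, α = 17.6, σ_y = 279.0 → σ = 196 MPa, n = 1.42
The minimum is material Z at n = 0.412.

material Z, n = 0.412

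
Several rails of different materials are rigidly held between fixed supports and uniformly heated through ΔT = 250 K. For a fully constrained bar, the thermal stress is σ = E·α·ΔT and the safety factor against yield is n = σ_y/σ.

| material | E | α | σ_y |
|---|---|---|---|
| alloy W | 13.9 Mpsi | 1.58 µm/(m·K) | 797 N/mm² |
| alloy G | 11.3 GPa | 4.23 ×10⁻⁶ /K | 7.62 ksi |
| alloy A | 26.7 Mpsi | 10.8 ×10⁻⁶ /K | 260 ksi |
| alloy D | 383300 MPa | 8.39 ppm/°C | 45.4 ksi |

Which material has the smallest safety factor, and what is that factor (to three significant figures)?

In consistent units (E in GPa, α in ×10⁻⁶/K, σ_y in MPa):
  alloy W: E = 95.84, α = 1.58, σ_y = 797.0 → σ = 37.9 MPa, n = 21.1
  alloy G: E = 11.30, α = 4.23, σ_y = 52.54 → σ = 11.9 MPa, n = 4.40
  alloy A: E = 184.1, α = 10.8, σ_y = 1793 → σ = 497 MPa, n = 3.61
  alloy D: E = 383.3, α = 8.39, σ_y = 313.0 → σ = 804 MPa, n = 0.389
Smallest n: alloy D with n = 0.389.

alloy D, n = 0.389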